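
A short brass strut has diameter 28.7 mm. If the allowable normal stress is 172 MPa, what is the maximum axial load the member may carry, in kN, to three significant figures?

111 kN

A = 646.9 mm².
P_max = σ_allow · A = 172 · 646.9 = 111300 N = 111.3 kN.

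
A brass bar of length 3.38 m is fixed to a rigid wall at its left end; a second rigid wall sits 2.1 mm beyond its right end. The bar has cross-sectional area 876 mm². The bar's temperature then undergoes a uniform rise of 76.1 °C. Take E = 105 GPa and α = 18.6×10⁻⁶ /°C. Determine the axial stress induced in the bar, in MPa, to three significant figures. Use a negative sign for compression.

Free thermal expansion αLΔT = 18.6e-6 · 3380 · 76.1 = 4.784 mm.
The walls engage after the gap closes; constrained expansion = 4.784 − 2.1 = 2.684 mm.
The walls impose strain ε = −(2.684)/3380 = -7.9416e-04; σ = Eε = 105000 · -7.9416e-04 = -83.39 MPa.

-83.4 MPa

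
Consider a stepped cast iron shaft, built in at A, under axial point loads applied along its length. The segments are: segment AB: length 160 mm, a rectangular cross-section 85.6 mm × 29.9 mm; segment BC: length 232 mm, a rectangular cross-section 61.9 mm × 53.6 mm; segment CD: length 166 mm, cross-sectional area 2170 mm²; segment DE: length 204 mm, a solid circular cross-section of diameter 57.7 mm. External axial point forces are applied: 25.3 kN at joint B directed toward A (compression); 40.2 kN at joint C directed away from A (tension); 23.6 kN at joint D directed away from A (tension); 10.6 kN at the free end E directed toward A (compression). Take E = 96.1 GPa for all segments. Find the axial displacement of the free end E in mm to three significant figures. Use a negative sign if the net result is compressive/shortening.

0.0586 mm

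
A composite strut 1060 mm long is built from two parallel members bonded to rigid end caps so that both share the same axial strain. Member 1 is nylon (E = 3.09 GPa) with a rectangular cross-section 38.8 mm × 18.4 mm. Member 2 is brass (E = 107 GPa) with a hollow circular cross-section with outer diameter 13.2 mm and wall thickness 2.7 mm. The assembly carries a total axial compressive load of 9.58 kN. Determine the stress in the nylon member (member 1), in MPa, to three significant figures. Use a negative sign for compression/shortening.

A_1 = 713.9 mm².
A_2 = 89.06 mm².
Equal strain + equilibrium ⇒ each member carries load in proportion to AE: A₁E₁ = 2206000 N, A₂E₂ = 9530000 N, ΣAE = 11740000 N.
σ₁ = P·E₁/ΣAE = -9580·3090/11740000 = -2.522 MPa.

-2.52 MPa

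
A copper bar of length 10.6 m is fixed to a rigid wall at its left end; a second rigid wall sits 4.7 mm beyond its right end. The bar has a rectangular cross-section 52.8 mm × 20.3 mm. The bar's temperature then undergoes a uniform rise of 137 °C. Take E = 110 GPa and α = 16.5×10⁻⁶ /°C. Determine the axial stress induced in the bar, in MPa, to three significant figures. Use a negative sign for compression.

-200 MPa

Free thermal expansion αLΔT = 16.5e-6 · 10600 · 137 = 23.96 mm.
The walls engage after the gap closes; constrained expansion = 23.96 − 4.7 = 19.26 mm.
The walls impose strain ε = −(19.26)/10600 = -1.8171e-03; σ = Eε = 110000 · -1.8171e-03 = -199.9 MPa.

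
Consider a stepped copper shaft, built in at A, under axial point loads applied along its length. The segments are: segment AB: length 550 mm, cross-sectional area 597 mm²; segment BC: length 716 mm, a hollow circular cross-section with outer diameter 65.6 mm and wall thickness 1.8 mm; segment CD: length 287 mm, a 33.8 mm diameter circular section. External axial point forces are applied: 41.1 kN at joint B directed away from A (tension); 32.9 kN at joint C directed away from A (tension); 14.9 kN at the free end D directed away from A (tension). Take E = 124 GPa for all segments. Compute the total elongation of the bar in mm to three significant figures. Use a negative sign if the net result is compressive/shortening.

Internal axial forces (sectioning from the free end, tension +): N_CD = 14.9 kN, N_BC = 47.8 kN, N_AB = 88.9 kN.
A_BC = 360.8 mm².
A_CD = 897.3 mm².
δ_AB = 88900·550/(597·124000) = 0.6605 mm
δ_BC = 47800·716/(360.8·124000) = 0.765 mm
δ_CD = 14900·287/(897.3·124000) = 0.03843 mm
δ = Σδ_i = 1.464 mm.

1.46 mm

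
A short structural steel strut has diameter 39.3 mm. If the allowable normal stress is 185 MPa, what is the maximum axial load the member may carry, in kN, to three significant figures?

224 kN

A = 1213 mm².
P_max = σ_allow · A = 185 · 1213 = 224400 N = 224.4 kN.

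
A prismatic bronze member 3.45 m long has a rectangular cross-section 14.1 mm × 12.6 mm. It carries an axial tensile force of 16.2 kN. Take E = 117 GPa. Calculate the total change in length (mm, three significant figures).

2.69 mm

A = 177.7 mm².
δ_mech = NL/(AE) = 16200·3450/(177.7·117000) = 2.689 mm.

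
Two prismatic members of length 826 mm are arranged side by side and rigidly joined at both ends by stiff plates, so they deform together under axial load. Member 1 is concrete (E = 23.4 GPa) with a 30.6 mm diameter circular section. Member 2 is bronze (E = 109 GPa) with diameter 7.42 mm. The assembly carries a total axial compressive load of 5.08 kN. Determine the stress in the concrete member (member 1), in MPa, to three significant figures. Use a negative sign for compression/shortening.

-5.42 MPa

A_1 = 735.4 mm².
A_2 = 43.24 mm².
Equal strain + equilibrium ⇒ each member carries load in proportion to AE: A₁E₁ = 17210000 N, A₂E₂ = 4713000 N, ΣAE = 21920000 N.
σ₁ = P·E₁/ΣAE = -5080·23400/21920000 = -5.422 MPa.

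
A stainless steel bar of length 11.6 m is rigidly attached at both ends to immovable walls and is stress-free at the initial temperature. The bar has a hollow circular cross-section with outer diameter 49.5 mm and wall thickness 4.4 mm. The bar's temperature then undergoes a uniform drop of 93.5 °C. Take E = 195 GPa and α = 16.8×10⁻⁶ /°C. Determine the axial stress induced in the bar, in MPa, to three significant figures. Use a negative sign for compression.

Free thermal expansion αLΔT = 16.8e-6 · 11600 · -93.5 = -18.22 mm.
The walls impose strain ε = −(-18.22)/11600 = 1.5708e-03; σ = Eε = 195000 · 1.5708e-03 = 306.3 MPa.

306 MPa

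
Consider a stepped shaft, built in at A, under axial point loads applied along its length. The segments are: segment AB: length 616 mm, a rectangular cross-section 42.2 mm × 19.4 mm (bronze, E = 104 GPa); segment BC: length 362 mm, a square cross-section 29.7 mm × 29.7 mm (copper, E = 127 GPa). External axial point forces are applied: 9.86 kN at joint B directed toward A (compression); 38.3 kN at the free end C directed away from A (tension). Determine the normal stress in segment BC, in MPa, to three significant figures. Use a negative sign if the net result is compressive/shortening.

43.4 MPa

Internal axial forces (sectioning from the free end, tension +): N_BC = 38.3 kN, N_AB = 28.44 kN.
A_BC = 882.1 mm².
σ_BC = N_BC/A_BC = 38300/882.1 = 43.42 MPa.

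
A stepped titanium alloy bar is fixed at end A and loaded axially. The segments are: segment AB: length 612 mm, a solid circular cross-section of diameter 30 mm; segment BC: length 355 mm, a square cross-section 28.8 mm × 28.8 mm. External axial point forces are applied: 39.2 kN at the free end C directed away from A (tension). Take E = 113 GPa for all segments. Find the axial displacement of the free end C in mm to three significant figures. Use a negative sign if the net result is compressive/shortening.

Internal axial forces (sectioning from the free end, tension +): N_BC = 39.2 kN, N_AB = 39.2 kN.
A_AB = 706.9 mm².
A_BC = 829.4 mm².
δ_AB = 39200·612/(706.9·113000) = 0.3003 mm
δ_BC = 39200·355/(829.4·113000) = 0.1485 mm
δ = Σδ_i = 0.4488 mm.

0.449 mm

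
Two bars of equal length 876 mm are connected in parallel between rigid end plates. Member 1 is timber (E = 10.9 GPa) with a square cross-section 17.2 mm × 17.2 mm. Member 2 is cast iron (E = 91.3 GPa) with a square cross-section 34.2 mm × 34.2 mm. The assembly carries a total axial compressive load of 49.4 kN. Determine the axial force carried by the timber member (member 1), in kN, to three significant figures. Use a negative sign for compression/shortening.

-1.45 kN

A_1 = 295.8 mm².
A_2 = 1170 mm².
Equal strain + equilibrium ⇒ each member carries load in proportion to AE: A₁E₁ = 3225000 N, A₂E₂ = 106800000 N, ΣAE = 110000000 N.
F₁ = P·A₁E₁/ΣAE = -49400·3225000/110000000 = -1448 N.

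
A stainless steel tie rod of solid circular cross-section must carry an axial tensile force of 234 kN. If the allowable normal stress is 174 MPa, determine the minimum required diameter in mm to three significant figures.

41.4 mm

Required area A ≥ P/σ_allow = 234000/174 = 1345 mm².
For a solid circular section, d ≥ √(4A/π) = 41.38 mm.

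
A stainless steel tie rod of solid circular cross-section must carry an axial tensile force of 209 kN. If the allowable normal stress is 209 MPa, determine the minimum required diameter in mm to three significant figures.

Required area A ≥ P/σ_allow = 209000/209 = 1000 mm².
For a solid circular section, d ≥ √(4A/π) = 35.68 mm.

35.7 mm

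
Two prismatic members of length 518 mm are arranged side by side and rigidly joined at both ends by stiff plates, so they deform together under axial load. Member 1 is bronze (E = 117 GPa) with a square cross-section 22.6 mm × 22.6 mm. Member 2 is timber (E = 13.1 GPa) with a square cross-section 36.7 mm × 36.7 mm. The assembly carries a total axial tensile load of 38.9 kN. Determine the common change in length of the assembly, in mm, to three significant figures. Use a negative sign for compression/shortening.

0.260 mm

A_1 = 510.8 mm².
A_2 = 1347 mm².
Equal strain + equilibrium ⇒ each member carries load in proportion to AE: A₁E₁ = 59760000 N, A₂E₂ = 17640000 N, ΣAE = 77400000 N.
δ = PL/ΣAE = 38900·518/77400000 = 0.2603 mm.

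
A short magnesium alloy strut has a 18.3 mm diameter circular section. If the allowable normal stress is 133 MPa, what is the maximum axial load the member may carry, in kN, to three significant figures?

35.0 kN

A = 263 mm².
P_max = σ_allow · A = 133 · 263 = 34980 N = 34.98 kN.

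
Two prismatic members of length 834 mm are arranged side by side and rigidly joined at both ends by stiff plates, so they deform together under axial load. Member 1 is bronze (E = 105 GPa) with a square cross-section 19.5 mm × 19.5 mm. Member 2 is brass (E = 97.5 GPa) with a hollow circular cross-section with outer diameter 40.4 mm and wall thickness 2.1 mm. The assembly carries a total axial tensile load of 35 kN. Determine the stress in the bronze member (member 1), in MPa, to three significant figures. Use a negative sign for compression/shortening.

A_1 = 380.2 mm².
A_2 = 252.7 mm².
Equal strain + equilibrium ⇒ each member carries load in proportion to AE: A₁E₁ = 39930000 N, A₂E₂ = 24640000 N, ΣAE = 64560000 N.
σ₁ = P·E₁/ΣAE = 35000·105000/64560000 = 56.92 MPa.

56.9 MPa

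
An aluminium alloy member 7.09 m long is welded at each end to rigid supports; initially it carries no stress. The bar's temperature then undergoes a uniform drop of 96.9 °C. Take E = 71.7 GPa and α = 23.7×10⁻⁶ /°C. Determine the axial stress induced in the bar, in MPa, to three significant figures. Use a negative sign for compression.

165 MPa

Free thermal expansion αLΔT = 23.7e-6 · 7090 · -96.9 = -16.28 mm.
The walls impose strain ε = −(-16.28)/7090 = 2.2965e-03; σ = Eε = 71700 · 2.2965e-03 = 164.7 MPa.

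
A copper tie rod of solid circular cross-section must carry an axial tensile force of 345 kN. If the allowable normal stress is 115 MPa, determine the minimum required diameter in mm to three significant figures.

61.8 mm

Required area A ≥ P/σ_allow = 345000/115 = 3000 mm².
For a solid circular section, d ≥ √(4A/π) = 61.8 mm.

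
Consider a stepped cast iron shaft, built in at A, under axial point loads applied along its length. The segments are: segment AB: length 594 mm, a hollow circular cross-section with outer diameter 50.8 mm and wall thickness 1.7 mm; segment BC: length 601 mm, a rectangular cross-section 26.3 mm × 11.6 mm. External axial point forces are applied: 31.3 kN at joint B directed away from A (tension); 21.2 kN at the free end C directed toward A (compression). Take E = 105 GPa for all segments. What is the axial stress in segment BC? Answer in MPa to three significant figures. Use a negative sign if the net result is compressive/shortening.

-69.5 MPa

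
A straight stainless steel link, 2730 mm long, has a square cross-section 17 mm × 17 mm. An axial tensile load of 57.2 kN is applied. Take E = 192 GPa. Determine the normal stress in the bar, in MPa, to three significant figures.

198 MPa

A = 289 mm².
σ = N/A = 57200/289 = 197.9 MPa.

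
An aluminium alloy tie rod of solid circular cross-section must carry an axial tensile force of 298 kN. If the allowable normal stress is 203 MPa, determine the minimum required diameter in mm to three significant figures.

43.2 mm

Required area A ≥ P/σ_allow = 298000/203 = 1468 mm².
For a solid circular section, d ≥ √(4A/π) = 43.23 mm.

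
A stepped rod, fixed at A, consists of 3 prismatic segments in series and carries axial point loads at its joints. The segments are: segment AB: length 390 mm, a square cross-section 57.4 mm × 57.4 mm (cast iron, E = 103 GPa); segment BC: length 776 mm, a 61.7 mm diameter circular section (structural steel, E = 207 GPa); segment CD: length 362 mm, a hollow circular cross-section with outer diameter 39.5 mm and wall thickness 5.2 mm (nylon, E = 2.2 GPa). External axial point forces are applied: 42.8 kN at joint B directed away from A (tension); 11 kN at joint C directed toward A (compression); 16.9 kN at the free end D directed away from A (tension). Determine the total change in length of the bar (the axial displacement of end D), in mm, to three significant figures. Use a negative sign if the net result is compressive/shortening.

Internal axial forces (sectioning from the free end, tension +): N_CD = 16.9 kN, N_BC = 5.9 kN, N_AB = 48.7 kN.
A_AB = 3295 mm².
A_BC = 2990 mm².
A_CD = 560.3 mm².
δ_AB = 48700·390/(3295·103000) = 0.05597 mm
δ_BC = 5900·776/(2990·207000) = 0.007397 mm
δ_CD = 16900·362/(560.3·2200) = 4.963 mm
δ = Σδ_i = 5.026 mm.

5.03 mm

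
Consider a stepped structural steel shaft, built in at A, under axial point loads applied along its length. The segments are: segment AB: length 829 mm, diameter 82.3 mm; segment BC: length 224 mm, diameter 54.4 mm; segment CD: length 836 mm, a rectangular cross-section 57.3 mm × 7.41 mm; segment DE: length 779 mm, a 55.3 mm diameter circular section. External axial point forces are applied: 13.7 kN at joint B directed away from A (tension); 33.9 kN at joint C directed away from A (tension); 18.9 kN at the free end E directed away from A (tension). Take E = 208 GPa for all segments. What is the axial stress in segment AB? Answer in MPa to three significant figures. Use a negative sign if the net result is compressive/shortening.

12.5 MPa

Internal axial forces (sectioning from the free end, tension +): N_DE = 18.9 kN, N_CD = 18.9 kN, N_BC = 52.8 kN, N_AB = 66.5 kN.
A_AB = 5320 mm².
σ_AB = N_AB/A_AB = 66500/5320 = 12.5 MPa.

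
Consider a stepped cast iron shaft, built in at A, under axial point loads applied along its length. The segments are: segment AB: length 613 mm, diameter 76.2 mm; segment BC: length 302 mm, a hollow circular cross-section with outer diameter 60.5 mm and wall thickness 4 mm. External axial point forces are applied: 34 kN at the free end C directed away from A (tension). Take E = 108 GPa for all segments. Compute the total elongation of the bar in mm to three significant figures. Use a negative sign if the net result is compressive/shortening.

Internal axial forces (sectioning from the free end, tension +): N_BC = 34 kN, N_AB = 34 kN.
A_AB = 4560 mm².
A_BC = 710 mm².
δ_AB = 34000·613/(4560·108000) = 0.04232 mm
δ_BC = 34000·302/(710·108000) = 0.1339 mm
δ = Σδ_i = 0.1762 mm.

0.176 mm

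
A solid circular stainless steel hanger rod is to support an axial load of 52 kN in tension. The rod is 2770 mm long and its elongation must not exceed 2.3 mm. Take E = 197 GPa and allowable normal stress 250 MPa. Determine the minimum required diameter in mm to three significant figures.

20.1 mm

Required area A ≥ P/σ_allow = 52000/250 = 208 mm².
For a solid circular section, d ≥ √(4A/π) = 16.27 mm.
Elongation limit: A ≥ PL/(Eδ_allow) = 52000·2770/(197000·2.3) = 317.9 mm² ⇒ d ≥ 20.12 mm.
The elongation limit governs.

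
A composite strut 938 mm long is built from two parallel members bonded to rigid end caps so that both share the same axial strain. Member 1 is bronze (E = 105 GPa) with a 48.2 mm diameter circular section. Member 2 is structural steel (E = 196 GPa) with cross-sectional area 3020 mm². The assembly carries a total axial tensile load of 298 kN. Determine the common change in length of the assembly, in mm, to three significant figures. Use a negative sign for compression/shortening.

0.357 mm

A_1 = 1825 mm².
Equal strain + equilibrium ⇒ each member carries load in proportion to AE: A₁E₁ = 191600000 N, A₂E₂ = 591900000 N, ΣAE = 783500000 N.
δ = PL/ΣAE = 298000·938/783500000 = 0.3568 mm.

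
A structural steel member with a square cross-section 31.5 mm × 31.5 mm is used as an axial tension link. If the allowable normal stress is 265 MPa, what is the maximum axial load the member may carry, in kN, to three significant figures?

263 kN

A = 992.2 mm².
P_max = σ_allow · A = 265 · 992.2 = 262900 N = 262.9 kN.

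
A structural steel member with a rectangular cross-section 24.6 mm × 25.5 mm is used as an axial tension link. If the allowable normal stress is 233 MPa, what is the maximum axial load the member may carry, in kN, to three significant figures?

A = 627.3 mm².
P_max = σ_allow · A = 233 · 627.3 = 146200 N = 146.2 kN.

146 kN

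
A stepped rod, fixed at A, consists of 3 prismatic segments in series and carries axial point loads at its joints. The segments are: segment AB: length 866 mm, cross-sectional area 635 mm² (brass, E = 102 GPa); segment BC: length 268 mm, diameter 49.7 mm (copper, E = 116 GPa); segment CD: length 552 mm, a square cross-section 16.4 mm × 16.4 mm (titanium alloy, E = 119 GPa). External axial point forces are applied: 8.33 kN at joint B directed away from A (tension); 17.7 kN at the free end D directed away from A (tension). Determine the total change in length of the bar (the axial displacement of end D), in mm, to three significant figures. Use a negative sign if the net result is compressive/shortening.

Internal axial forces (sectioning from the free end, tension +): N_CD = 17.7 kN, N_BC = 17.7 kN, N_AB = 26.03 kN.
A_BC = 1940 mm².
A_CD = 269 mm².
δ_AB = 26030·866/(635·102000) = 0.348 mm
δ_BC = 17700·268/(1940·116000) = 0.02108 mm
δ_CD = 17700·552/(269·119000) = 0.3053 mm
δ = Σδ_i = 0.6744 mm.

0.674 mm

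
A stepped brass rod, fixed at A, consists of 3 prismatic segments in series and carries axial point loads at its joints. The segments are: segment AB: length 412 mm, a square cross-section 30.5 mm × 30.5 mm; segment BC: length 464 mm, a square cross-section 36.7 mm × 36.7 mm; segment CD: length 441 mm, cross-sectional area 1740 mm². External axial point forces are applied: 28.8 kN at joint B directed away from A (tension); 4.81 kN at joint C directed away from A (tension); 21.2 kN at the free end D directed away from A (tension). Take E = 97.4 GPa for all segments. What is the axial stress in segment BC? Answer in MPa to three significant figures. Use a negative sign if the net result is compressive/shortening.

19.3 MPa

Internal axial forces (sectioning from the free end, tension +): N_CD = 21.2 kN, N_BC = 26.01 kN, N_AB = 54.81 kN.
A_BC = 1347 mm².
σ_BC = N_BC/A_BC = 26010/1347 = 19.31 MPa.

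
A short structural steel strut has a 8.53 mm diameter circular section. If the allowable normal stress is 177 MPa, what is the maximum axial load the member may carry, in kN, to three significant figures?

10.1 kN

A = 57.15 mm².
P_max = σ_allow · A = 177 · 57.15 = 10110 N = 10.11 kN.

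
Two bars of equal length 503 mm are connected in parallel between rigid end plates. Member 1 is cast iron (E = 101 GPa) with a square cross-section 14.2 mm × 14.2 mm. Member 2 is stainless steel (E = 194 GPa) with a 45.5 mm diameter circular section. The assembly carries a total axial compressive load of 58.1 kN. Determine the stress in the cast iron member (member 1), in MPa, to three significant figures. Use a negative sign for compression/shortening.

A_1 = 201.6 mm².
A_2 = 1626 mm².
Equal strain + equilibrium ⇒ each member carries load in proportion to AE: A₁E₁ = 20370000 N, A₂E₂ = 315400000 N, ΣAE = 335800000 N.
σ₁ = P·E₁/ΣAE = -58100·101000/335800000 = -17.47 MPa.

-17.5 MPa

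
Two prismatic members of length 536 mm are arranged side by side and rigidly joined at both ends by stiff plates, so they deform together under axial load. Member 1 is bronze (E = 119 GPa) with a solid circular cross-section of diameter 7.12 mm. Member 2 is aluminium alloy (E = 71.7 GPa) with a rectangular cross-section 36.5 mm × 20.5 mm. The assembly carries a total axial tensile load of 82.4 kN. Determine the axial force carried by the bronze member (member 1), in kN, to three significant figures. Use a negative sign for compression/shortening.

6.69 kN

A_1 = 39.82 mm².
A_2 = 748.2 mm².
Equal strain + equilibrium ⇒ each member carries load in proportion to AE: A₁E₁ = 4738000 N, A₂E₂ = 53650000 N, ΣAE = 58390000 N.
F₁ = P·A₁E₁/ΣAE = 82400·4738000/58390000 = 6687 N.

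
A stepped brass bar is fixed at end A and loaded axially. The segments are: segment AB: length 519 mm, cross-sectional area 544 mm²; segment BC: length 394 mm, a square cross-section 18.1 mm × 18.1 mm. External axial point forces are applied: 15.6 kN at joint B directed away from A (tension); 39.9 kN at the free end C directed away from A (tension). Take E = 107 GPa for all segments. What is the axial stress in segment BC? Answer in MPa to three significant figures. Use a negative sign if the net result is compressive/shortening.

Internal axial forces (sectioning from the free end, tension +): N_BC = 39.9 kN, N_AB = 55.5 kN.
A_BC = 327.6 mm².
σ_BC = N_BC/A_BC = 39900/327.6 = 121.8 MPa.

122 MPa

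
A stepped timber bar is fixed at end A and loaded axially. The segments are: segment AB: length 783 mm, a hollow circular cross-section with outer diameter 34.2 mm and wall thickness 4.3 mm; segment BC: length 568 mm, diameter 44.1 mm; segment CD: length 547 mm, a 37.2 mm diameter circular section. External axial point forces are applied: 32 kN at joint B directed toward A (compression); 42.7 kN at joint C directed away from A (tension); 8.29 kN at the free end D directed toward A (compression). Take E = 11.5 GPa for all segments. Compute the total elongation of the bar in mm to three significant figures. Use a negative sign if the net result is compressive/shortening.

1.16 mm

Internal axial forces (sectioning from the free end, tension +): N_CD = -8.29 kN, N_BC = 34.41 kN, N_AB = 2.41 kN.
A_AB = 403.9 mm².
A_BC = 1527 mm².
A_CD = 1087 mm².
δ_AB = 2410·783/(403.9·11500) = 0.4062 mm
δ_BC = 34410·568/(1527·11500) = 1.113 mm
δ_CD = -8290·547/(1087·11500) = -0.3628 mm
δ = Σδ_i = 1.156 mm.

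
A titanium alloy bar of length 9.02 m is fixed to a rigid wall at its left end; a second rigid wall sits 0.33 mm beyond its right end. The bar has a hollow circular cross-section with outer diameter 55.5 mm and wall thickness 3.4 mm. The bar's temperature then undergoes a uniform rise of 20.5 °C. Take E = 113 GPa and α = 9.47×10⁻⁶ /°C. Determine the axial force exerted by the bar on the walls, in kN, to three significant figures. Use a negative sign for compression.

Free thermal expansion αLΔT = 9.47e-6 · 9020 · 20.5 = 1.751 mm.
The walls engage after the gap closes; constrained expansion = 1.751 − 0.33 = 1.421 mm.
The walls impose strain ε = −(1.421)/9020 = -1.5755e-04; σ = Eε = 113000 · -1.5755e-04 = -17.8 MPa.
Wall reaction R = σ·A = -17.8·556.5 = -9907 N = -9.907 kN.

-9.91 kN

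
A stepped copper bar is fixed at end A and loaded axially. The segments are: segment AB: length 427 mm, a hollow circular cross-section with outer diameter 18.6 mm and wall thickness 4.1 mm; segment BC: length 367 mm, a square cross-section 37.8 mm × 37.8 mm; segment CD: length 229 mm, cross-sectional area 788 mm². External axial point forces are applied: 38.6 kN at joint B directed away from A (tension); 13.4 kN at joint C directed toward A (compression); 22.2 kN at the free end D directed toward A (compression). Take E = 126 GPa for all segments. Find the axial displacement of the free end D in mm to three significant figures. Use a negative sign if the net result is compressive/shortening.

-0.0693 mm

Internal axial forces (sectioning from the free end, tension +): N_CD = -22.2 kN, N_BC = -35.6 kN, N_AB = 3 kN.
A_AB = 186.8 mm².
A_BC = 1429 mm².
δ_AB = 3000·427/(186.8·126000) = 0.05443 mm
δ_BC = -35600·367/(1429·126000) = -0.07257 mm
δ_CD = -22200·229/(788·126000) = -0.0512 mm
δ = Σδ_i = -0.06934 mm.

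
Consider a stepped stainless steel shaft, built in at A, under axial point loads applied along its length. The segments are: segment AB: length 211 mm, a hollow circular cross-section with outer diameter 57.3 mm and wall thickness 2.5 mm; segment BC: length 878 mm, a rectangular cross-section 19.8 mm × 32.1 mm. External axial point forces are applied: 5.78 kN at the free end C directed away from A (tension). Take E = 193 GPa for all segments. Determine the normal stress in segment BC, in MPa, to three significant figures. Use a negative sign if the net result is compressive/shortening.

9.09 MPa

Internal axial forces (sectioning from the free end, tension +): N_BC = 5.78 kN, N_AB = 5.78 kN.
A_BC = 635.6 mm².
σ_BC = N_BC/A_BC = 5780/635.6 = 9.094 MPa.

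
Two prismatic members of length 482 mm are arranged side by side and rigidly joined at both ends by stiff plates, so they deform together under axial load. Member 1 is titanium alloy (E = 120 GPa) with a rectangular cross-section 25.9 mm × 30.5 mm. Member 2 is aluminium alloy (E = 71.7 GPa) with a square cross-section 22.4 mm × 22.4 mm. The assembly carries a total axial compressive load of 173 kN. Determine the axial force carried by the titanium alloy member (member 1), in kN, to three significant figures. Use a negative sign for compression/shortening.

-125 kN

A_1 = 789.9 mm².
A_2 = 501.8 mm².
Equal strain + equilibrium ⇒ each member carries load in proportion to AE: A₁E₁ = 94790000 N, A₂E₂ = 35980000 N, ΣAE = 130800000 N.
F₁ = P·A₁E₁/ΣAE = -173000·94790000/130800000 = -125400 N.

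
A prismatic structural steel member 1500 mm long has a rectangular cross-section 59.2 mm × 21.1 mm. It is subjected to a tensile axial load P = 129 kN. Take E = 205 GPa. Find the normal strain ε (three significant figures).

A = 1249 mm².
σ = N/A = 103.3 MPa; ε = σ/E = 103.3/205000 = 5.038e-04.

5.04e-04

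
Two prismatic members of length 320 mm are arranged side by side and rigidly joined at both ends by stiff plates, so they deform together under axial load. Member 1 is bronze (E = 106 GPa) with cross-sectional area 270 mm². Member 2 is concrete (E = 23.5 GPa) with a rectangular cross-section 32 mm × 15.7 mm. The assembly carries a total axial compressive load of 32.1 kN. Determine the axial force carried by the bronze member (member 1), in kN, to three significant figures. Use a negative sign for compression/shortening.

-22.7 kN

A_2 = 502.4 mm².
Equal strain + equilibrium ⇒ each member carries load in proportion to AE: A₁E₁ = 28620000 N, A₂E₂ = 11810000 N, ΣAE = 40430000 N.
F₁ = P·A₁E₁/ΣAE = -32100·28620000/40430000 = -22730 N.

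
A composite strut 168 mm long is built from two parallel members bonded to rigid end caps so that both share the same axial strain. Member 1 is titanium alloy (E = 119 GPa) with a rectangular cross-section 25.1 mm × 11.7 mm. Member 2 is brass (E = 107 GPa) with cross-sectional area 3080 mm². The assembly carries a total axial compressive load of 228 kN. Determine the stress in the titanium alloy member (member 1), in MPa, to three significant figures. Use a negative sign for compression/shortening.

A_1 = 293.7 mm².
Equal strain + equilibrium ⇒ each member carries load in proportion to AE: A₁E₁ = 34950000 N, A₂E₂ = 329600000 N, ΣAE = 364500000 N.
σ₁ = P·E₁/ΣAE = -228000·119000/364500000 = -74.43 MPa.

-74.4 MPa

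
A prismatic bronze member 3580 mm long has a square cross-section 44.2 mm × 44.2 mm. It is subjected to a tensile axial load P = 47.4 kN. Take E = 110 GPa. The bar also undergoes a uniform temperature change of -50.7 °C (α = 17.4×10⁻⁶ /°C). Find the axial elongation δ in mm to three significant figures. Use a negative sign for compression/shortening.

-2.37 mm

A = 1954 mm².
δ_mech = NL/(AE) = 47400·3580/(1954·110000) = 0.7896 mm.
δ_thermal = αLΔT = 17.4e-6·3580·-50.7 = -3.158 mm.
δ = δ_mech + δ_thermal = -2.369 mm.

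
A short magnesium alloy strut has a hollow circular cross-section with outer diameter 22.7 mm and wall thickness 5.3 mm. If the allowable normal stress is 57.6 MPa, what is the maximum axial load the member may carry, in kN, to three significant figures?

16.7 kN

A = 289.7 mm².
P_max = σ_allow · A = 57.6 · 289.7 = 16690 N = 16.69 kN.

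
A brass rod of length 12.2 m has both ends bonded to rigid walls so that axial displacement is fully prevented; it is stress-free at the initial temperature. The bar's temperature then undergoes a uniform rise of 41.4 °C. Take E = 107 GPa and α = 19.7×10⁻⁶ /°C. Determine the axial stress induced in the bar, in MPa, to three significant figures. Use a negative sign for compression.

-87.3 MPa

Free thermal expansion αLΔT = 19.7e-6 · 12200 · 41.4 = 9.95 mm.
The walls impose strain ε = −(9.95)/12200 = -8.1558e-04; σ = Eε = 107000 · -8.1558e-04 = -87.27 MPa.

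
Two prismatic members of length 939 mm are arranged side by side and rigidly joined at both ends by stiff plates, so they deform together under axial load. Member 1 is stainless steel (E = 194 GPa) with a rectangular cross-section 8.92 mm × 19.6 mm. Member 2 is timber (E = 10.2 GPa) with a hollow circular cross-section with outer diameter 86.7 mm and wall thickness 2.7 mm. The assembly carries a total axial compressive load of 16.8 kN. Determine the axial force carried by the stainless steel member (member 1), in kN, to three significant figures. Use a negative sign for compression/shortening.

-13.8 kN

A_1 = 174.8 mm².
A_2 = 712.5 mm².
Equal strain + equilibrium ⇒ each member carries load in proportion to AE: A₁E₁ = 33920000 N, A₂E₂ = 7268000 N, ΣAE = 41190000 N.
F₁ = P·A₁E₁/ΣAE = -16800·33920000/41190000 = -13840 N.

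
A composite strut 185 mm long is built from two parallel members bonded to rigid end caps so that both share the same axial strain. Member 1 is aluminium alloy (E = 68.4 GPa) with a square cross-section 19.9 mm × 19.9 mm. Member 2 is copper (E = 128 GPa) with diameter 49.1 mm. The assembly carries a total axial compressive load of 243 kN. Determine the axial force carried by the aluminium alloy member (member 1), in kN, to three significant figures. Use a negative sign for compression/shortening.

-24.4 kN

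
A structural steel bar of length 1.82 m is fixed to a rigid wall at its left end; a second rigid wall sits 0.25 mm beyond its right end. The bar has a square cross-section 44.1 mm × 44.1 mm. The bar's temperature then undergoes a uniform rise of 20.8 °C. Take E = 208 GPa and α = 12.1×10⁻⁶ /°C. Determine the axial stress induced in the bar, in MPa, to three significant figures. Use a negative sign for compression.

Free thermal expansion αLΔT = 12.1e-6 · 1820 · 20.8 = 0.4581 mm.
The walls engage after the gap closes; constrained expansion = 0.4581 − 0.25 = 0.2081 mm.
The walls impose strain ε = −(0.2081)/1820 = -1.1432e-04; σ = Eε = 208000 · -1.1432e-04 = -23.78 MPa.

-23.8 MPa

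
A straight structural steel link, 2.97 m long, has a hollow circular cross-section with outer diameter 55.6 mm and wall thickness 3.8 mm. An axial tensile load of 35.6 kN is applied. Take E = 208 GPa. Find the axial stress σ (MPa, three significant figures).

A = 618.4 mm².
σ = N/A = 35600/618.4 = 57.57 MPa.

57.6 MPa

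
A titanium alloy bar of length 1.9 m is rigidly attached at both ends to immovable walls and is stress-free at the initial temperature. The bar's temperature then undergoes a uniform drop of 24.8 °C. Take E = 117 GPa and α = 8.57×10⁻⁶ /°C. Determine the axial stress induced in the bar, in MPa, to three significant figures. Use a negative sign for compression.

Free thermal expansion αLΔT = 8.57e-6 · 1900 · -24.8 = -0.4038 mm.
The walls impose strain ε = −(-0.4038)/1900 = 2.1254e-04; σ = Eε = 117000 · 2.1254e-04 = 24.87 MPa.

24.9 MPa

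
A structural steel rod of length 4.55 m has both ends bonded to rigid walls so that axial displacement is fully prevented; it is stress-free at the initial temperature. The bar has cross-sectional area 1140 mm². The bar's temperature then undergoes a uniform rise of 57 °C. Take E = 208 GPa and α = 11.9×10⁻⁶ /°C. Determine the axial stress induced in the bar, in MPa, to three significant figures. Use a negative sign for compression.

-141 MPa

Free thermal expansion αLΔT = 11.9e-6 · 4550 · 57 = 3.086 mm.
The walls impose strain ε = −(3.086)/4550 = -6.7830e-04; σ = Eε = 208000 · -6.7830e-04 = -141.1 MPa.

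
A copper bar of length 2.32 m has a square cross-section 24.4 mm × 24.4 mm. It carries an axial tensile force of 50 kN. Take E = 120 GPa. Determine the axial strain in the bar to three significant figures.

7.00e-04

A = 595.4 mm².
σ = N/A = 83.98 MPa; ε = σ/E = 83.98/120000 = 6.999e-04.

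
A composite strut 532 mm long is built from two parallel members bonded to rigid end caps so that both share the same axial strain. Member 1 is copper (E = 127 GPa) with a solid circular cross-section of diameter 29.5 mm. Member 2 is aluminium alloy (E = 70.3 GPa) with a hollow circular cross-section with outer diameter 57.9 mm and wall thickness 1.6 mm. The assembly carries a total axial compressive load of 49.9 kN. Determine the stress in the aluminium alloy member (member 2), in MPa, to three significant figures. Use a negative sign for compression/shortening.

A_1 = 683.5 mm².
A_2 = 283 mm².
Equal strain + equilibrium ⇒ each member carries load in proportion to AE: A₁E₁ = 86800000 N, A₂E₂ = 19890000 N, ΣAE = 106700000 N.
σ₂ = P·E₂/ΣAE = -49900·70300/106700000 = -32.88 MPa.

-32.9 MPa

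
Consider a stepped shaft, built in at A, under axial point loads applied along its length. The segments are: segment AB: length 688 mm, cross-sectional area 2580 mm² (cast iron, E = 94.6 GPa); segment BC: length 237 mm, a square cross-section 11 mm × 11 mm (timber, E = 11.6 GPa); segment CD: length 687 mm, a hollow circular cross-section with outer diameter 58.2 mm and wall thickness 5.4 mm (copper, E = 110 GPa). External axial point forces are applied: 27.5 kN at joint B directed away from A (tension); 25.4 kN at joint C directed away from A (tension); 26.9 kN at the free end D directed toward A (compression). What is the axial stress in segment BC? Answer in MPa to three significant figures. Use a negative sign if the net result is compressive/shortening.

Internal axial forces (sectioning from the free end, tension +): N_CD = -26.9 kN, N_BC = -1.5 kN, N_AB = 26 kN.
A_BC = 121 mm².
σ_BC = N_BC/A_BC = -1500/121 = -12.4 MPa.

-12.4 MPa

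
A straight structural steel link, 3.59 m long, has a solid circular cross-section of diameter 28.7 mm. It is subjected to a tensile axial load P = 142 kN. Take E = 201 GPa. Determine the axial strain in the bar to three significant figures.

A = 646.9 mm².
σ = N/A = 219.5 MPa; ε = σ/E = 219.5/201000 = 1.092e-03.

0.00109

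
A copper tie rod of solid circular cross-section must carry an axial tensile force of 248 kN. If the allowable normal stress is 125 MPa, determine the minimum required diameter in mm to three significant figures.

50.3 mm

Required area A ≥ P/σ_allow = 248000/125 = 1984 mm².
For a solid circular section, d ≥ √(4A/π) = 50.26 mm.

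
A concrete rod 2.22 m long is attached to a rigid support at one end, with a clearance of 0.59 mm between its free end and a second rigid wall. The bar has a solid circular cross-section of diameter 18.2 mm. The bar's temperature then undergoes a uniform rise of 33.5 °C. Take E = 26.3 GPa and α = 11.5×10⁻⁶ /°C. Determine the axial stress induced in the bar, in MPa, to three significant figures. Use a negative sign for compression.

-3.14 MPa

Free thermal expansion αLΔT = 11.5e-6 · 2220 · 33.5 = 0.8553 mm.
The walls engage after the gap closes; constrained expansion = 0.8553 − 0.59 = 0.2653 mm.
The walls impose strain ε = −(0.2653)/2220 = -1.1948e-04; σ = Eε = 26300 · -1.1948e-04 = -3.142 MPa.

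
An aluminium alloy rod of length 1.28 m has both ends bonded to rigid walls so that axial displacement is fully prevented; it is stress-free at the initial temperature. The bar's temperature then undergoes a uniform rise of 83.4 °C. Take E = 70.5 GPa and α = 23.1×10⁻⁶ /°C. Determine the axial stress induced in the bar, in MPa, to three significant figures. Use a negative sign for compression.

-136 MPa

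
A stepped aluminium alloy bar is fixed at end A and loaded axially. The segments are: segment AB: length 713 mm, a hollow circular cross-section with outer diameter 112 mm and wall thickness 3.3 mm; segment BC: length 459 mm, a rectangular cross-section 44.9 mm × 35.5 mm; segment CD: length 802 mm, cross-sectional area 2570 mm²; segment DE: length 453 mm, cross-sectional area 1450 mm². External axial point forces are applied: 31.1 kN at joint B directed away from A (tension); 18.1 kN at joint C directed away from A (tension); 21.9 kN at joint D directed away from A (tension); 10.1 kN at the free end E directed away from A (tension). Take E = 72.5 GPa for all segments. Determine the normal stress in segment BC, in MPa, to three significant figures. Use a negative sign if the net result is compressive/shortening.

Internal axial forces (sectioning from the free end, tension +): N_DE = 10.1 kN, N_CD = 32 kN, N_BC = 50.1 kN, N_AB = 81.2 kN.
A_BC = 1594 mm².
σ_BC = N_BC/A_BC = 50100/1594 = 31.43 MPa.

31.4 MPa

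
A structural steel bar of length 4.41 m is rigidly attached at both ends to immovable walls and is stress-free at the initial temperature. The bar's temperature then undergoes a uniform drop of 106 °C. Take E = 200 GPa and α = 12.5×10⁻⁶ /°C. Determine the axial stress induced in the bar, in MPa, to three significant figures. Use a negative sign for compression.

Free thermal expansion αLΔT = 12.5e-6 · 4410 · -106 = -5.843 mm.
The walls impose strain ε = −(-5.843)/4410 = 1.3250e-03; σ = Eε = 200000 · 1.3250e-03 = 265 MPa.

265 MPa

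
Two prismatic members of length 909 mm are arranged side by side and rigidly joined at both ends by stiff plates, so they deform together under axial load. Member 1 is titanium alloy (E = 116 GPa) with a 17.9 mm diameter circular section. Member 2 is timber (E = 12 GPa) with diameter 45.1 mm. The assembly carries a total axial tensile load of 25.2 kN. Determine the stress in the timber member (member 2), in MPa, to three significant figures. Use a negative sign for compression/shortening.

6.25 MPa

A_1 = 251.6 mm².
A_2 = 1598 mm².
Equal strain + equilibrium ⇒ each member carries load in proportion to AE: A₁E₁ = 29190000 N, A₂E₂ = 19170000 N, ΣAE = 48360000 N.
σ₂ = P·E₂/ΣAE = 25200·12000/48360000 = 6.253 MPa.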